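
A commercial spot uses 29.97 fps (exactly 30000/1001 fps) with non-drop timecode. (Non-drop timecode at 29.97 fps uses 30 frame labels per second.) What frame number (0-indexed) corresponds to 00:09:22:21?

Total seconds to the label: (0 × 3600 + 9 × 60 + 22) = 562.
Frame index = 562 × 30 + 21 = 16881.

frame 16881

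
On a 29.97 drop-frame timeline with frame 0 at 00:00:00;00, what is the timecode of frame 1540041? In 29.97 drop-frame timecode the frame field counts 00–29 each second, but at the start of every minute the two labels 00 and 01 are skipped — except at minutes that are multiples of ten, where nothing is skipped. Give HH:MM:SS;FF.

14:16:26;03

Ten DF minutes hold 17982 frames, so frame 1540041 lies in block 85 (frames 1528470–1546451) with 11571 frames into that block.
The block's first minute is 1800 frames and the rest 1798 each; 11571 frames reaches minute 6, so 85 × 18 + 6 × 2 = 1542 labels have been skipped so far.
Adding those back, label number 1540041 + 1542 = 1541583 at 30 labels/s is 51386 s + 3 f = 14 h 16 min 26 s frame 3, i.e. 14:16:26;03.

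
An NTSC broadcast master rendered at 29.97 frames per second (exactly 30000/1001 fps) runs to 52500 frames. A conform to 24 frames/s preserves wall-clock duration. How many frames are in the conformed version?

42042 frames

Target frames = source frames × (target rate / source rate) = 52500 × (24)/(30000/1001) = 52500 × 1001/1250 = 42042.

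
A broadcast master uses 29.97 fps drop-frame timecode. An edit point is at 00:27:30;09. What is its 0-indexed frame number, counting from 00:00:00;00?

49459

As if non-drop at 30 labels/s: (0 × 3600 + 27 × 60 + 30) × 30 + 9 = 49509.
Minute boundaries passed: 27; those not divisible by 10: 27 − 2 = 25; dropped labels = 2 × 25 = 50.
Actual frame index = 49509 − 50 = 49459.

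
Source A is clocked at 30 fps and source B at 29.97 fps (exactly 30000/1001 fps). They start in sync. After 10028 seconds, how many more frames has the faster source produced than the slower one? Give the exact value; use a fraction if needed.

300840/1001 frames

A emits 30 × 10028 = 300840 frames; B emits 30000/1001 × 10028 = 300840000/1001.
Difference = 300840/1001 frames (≈ 300.5395); B is behind A.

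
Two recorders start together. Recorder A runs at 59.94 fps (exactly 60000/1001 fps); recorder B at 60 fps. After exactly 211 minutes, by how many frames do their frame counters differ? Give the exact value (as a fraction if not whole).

211 min = 12660 s.
A emits 60000/1001 × 12660 = 759600000/1001 frames; B emits 60 × 12660 = 759600.
Difference = 759600/1001 frames (≈ 758.8412); B is ahead of A.

759600/1001 frames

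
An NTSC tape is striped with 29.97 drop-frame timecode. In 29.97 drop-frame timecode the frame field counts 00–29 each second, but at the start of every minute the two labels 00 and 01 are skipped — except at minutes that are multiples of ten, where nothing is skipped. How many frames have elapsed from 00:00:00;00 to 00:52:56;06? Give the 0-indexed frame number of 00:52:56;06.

Complete 10-minute blocks: 5, each 17982 frames → 89910.
Remaining 2 whole minutes in the current block: 1800 + 1 × 1798 = 3598 frames.
Within the current minute: 56 × 30 + 6 − 2 = 1684 (labels ;00/;01 skipped at this minute). Total = 89910 + 3598 + 1684 = 95192.

95192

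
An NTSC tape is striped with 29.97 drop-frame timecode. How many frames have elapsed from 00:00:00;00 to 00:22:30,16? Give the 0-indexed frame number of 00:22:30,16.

Complete 10-minute blocks: 2, each 17982 frames → 35964.
Remaining 2 whole minutes in the current block: 1800 + 1 × 1798 = 3598 frames.
Within the current minute: 30 × 30 + 16 − 2 = 914 (labels ;00/;01 skipped at this minute). Total = 35964 + 3598 + 914 = 40476.

40476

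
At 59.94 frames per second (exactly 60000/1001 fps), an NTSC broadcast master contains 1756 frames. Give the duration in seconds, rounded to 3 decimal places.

29.296 seconds

Running time = 1756 × 1001/60000 = 439439/15000 s ≈ 29.296 s.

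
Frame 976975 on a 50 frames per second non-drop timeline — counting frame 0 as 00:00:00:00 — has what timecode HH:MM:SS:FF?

976975 ÷ 50 = 19539 full seconds, remainder 25 frames.
19539 s = 5 h 25 min 39 s.
Timecode: 05:25:39:25.

05:25:39:25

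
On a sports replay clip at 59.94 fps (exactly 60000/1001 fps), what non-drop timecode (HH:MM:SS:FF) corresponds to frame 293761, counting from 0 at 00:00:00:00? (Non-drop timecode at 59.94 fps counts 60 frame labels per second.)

293761 ÷ 60 = 4896 full seconds, remainder 1 frame.
4896 s = 1 h 21 min 36 s.
Timecode: 01:21:36:01.

01:21:36:01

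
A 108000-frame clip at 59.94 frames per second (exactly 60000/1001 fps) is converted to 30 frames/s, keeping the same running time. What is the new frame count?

54054 frames

Target frames = source frames × (target rate / source rate) = 108000 × (30)/(60000/1001) = 108000 × 1001/2000 = 54054.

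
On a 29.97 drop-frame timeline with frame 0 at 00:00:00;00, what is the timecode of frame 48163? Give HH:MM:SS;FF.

Each 10-minute DF block holds 10 × 60 × 30 − 9 × 2 = 17982 frames. 48163 ÷ 17982 → 2 full blocks, remainder 12199.
Within the partial block the first minute is 1800 frames and each further minute 1798, so 6 further minute boundaries passed. Total skipped labels = 18 × 2 + 2 × 6 = 48.
Non-drop label index = 48163 + 48 = 48211; at 30 labels/s that is 00:26:47:01, i.e. DF 00:26:47;01.

00:26:47;01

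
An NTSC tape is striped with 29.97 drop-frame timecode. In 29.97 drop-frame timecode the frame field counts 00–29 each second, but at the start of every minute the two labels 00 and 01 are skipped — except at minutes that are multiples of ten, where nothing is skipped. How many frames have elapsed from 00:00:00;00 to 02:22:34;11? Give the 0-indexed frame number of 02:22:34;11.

As if non-drop at 30 labels/s: (2 × 3600 + 22 × 60 + 34) × 30 + 11 = 256631.
Minute boundaries passed: 142; those not divisible by 10: 142 − 14 = 128; dropped labels = 2 × 128 = 256.
Actual frame index = 256631 − 256 = 256375.

256375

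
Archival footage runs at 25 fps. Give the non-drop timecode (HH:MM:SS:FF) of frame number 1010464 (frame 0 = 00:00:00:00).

11:13:38:14

1010464 ÷ 25 = 40418 full seconds, remainder 14 frames.
40418 s = 11 h 13 min 38 s.
Timecode: 11:13:38:14.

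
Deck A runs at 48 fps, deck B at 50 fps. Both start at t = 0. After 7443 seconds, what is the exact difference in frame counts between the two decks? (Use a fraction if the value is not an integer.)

A emits 48 × 7443 = 357264 frames; B emits 50 × 7443 = 372150.
Difference = 14886 frames; B is ahead of A.

14886 frames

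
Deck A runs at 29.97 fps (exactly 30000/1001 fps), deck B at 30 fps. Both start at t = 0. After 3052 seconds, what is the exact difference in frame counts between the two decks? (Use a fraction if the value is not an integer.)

A emits 30000/1001 × 3052 = 13080000/143 frames; B emits 30 × 3052 = 91560.
Difference = 13080/143 frames (≈ 91.4685); B is ahead of A.

13080/143 frames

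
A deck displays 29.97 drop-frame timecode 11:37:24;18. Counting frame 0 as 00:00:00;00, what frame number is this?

As if non-drop at 30 labels/s: (11 × 3600 + 37 × 60 + 24) × 30 + 18 = 1255338.
Minute boundaries passed: 697; those not divisible by 10: 697 − 69 = 628; dropped labels = 2 × 628 = 1256.
Actual frame index = 1255338 − 1256 = 1254082.

1254082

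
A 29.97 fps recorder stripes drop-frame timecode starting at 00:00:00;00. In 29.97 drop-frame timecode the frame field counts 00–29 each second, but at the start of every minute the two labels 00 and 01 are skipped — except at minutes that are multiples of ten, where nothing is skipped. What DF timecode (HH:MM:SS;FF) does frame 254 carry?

Ten DF minutes hold 17982 frames, so frame 254 lies in block 0 (frames 0–17981) with 254 frames into that block.
The block's first minute is 1800 frames and the rest 1798 each; 254 frames reaches minute 0, so 0 × 18 + 0 × 2 = 0 labels have been skipped so far.
Adding those back, label number 254 + 0 = 254 at 30 labels/s is 8 s + 14 f = 0 h 0 min 8 s frame 14, i.e. 00:00:08;14.

00:00:08;14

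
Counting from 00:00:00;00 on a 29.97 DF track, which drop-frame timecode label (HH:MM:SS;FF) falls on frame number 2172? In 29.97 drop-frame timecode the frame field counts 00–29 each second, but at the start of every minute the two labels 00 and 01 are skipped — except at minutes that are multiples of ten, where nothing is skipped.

00:01:12;14

Each 10-minute DF block holds 10 × 60 × 30 − 9 × 2 = 17982 frames. 2172 ÷ 17982 → 0 full blocks, remainder 2172.
Within the partial block the first minute is 1800 frames and each further minute 1798, so 1 further minute boundary passed. Total skipped labels = 18 × 0 + 2 × 1 = 2.
Non-drop label index = 2172 + 2 = 2174; at 30 labels/s that is 00:01:12:14, i.e. DF 00:01:12;14.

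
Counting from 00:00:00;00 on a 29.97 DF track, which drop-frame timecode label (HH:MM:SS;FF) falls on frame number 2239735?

20:45:32;17

Each 10-minute DF block holds 10 × 60 × 30 − 9 × 2 = 17982 frames. 2239735 ÷ 17982 → 124 full blocks, remainder 9967.
Within the partial block the first minute is 1800 frames and each further minute 1798, so 5 further minute boundaries passed. Total skipped labels = 18 × 124 + 2 × 5 = 2242.
Non-drop label index = 2239735 + 2242 = 2241977; at 30 labels/s that is 20:45:32:17, i.e. DF 20:45:32;17.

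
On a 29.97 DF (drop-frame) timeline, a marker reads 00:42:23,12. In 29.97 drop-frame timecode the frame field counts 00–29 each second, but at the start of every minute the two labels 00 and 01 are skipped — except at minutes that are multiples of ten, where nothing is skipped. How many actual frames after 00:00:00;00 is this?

76226

Complete 10-minute blocks: 4, each 17982 frames → 71928.
Remaining 2 whole minutes in the current block: 1800 + 1 × 1798 = 3598 frames.
Within the current minute: 23 × 30 + 12 − 2 = 700 (labels ;00/;01 skipped at this minute). Total = 71928 + 3598 + 700 = 76226.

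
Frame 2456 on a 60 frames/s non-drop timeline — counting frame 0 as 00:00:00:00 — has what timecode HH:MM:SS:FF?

2456 ÷ 60 = 40 full seconds, remainder 56 frames.
40 s = 0 h 0 min 40 s.
Timecode: 00:00:40:56.

00:00:40:56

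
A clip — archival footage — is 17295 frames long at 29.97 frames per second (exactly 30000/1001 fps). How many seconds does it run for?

Running time = 17295 / (30000/1001) = 577.0765 s.

577.0765 seconds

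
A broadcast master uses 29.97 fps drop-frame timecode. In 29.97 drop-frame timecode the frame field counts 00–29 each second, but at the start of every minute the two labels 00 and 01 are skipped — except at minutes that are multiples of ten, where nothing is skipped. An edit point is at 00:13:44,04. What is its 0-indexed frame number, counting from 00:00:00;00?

24700

As if non-drop at 30 labels/s: (0 × 3600 + 13 × 60 + 44) × 30 + 4 = 24724.
Minute boundaries passed: 13; those not divisible by 10: 13 − 1 = 12; dropped labels = 2 × 12 = 24.
Actual frame index = 24724 − 24 = 24700.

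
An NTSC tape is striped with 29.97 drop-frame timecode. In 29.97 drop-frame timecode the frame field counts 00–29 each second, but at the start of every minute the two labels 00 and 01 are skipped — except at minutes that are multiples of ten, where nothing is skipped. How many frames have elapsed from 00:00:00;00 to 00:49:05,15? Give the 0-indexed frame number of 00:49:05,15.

Complete 10-minute blocks: 4, each 17982 frames → 71928.
Remaining 9 whole minutes in the current block: 1800 + 8 × 1798 = 16184 frames.
Within the current minute: 5 × 30 + 15 − 2 = 163 (labels ;00/;01 skipped at this minute). Total = 71928 + 16184 + 163 = 88275.

88275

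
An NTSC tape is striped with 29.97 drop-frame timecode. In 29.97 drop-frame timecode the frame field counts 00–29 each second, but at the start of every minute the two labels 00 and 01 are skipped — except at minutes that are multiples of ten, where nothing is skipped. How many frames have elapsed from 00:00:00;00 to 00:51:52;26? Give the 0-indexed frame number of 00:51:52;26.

As if non-drop at 30 labels/s: (0 × 3600 + 51 × 60 + 52) × 30 + 26 = 93386.
Minute boundaries passed: 51; those not divisible by 10: 51 − 5 = 46; dropped labels = 2 × 46 = 92.
Actual frame index = 93386 − 92 = 93294.

93294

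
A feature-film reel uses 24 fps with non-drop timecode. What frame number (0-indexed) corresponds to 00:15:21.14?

Total seconds to the label: (0 × 3600 + 15 × 60 + 21) = 921.
Frame index = 921 × 24 + 14 = 22118.

frame 22118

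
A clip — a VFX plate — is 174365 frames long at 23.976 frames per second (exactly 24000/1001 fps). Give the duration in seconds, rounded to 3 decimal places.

7272.474 seconds

Running time = 174365 × 1001/24000 = 34907873/4800 s ≈ 7272.474 s.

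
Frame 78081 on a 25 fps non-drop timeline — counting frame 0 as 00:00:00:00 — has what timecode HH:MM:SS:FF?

00:52:03:06

78081 ÷ 25 = 3123 full seconds, remainder 6 frames.
3123 s = 0 h 52 min 3 s.
Timecode: 00:52:03:06.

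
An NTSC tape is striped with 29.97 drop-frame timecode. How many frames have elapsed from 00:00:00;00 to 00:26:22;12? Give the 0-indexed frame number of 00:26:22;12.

47424

As if non-drop at 30 labels/s: (0 × 3600 + 26 × 60 + 22) × 30 + 12 = 47472.
Minute boundaries passed: 26; those not divisible by 10: 26 − 2 = 24; dropped labels = 2 × 24 = 48.
Actual frame index = 47472 − 48 = 47424.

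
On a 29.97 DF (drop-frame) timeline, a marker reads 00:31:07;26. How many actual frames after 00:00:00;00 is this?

Complete 10-minute blocks: 3, each 17982 frames → 53946.
Remaining 1 whole minute in the current block: 1800 + 0 × 1798 = 1800 frames.
Within the current minute: 7 × 30 + 26 − 2 = 234 (labels ;00/;01 skipped at this minute). Total = 53946 + 1800 + 234 = 55980.

55980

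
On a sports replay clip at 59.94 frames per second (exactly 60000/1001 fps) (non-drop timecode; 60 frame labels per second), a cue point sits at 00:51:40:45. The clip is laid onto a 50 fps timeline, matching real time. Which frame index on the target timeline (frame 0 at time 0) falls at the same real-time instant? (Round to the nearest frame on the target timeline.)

frame 155193

Source frame index: (0×3600 + 51×60 + 40) × 60 + 45 = 186045.
Real time: 186045 / (60000/1001) = 12415403/4000 s.
Target frame: (12415403/4000) × (50) = 12415403/80 ≈ 155192.538 → 155193.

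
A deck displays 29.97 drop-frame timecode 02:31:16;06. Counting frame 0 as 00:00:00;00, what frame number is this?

As if non-drop at 30 labels/s: (2 × 3600 + 31 × 60 + 16) × 30 + 6 = 272286.
Minute boundaries passed: 151; those not divisible by 10: 151 − 15 = 136; dropped labels = 2 × 136 = 272.
Actual frame index = 272286 − 272 = 272014.

272014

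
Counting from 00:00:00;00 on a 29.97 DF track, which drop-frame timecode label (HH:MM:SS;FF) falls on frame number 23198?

Ten DF minutes hold 17982 frames, so frame 23198 lies in block 1 (frames 17982–35963) with 5216 frames into that block.
The block's first minute is 1800 frames and the rest 1798 each; 5216 frames reaches minute 2, so 1 × 18 + 2 × 2 = 22 labels have been skipped so far.
Adding those back, label number 23198 + 22 = 23220 at 30 labels/s is 774 s + 0 f = 0 h 12 min 54 s frame 0, i.e. 00:12:54;00.

00:12:54;00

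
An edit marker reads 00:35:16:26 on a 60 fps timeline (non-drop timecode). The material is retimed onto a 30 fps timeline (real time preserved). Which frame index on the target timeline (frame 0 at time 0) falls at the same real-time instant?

frame 63493

Source frame index: (0×3600 + 35×60 + 16) × 60 + 26 = 126986.
Real time: 126986 / (60) = 63493/30 s.
Target frame: (63493/30) × (30) = 63493.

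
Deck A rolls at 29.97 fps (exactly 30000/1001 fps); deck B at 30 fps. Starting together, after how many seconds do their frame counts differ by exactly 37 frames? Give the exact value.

The gap grows by |30 − 30000/1001| = 30/1001 frames per second.
Time for a 37-frame gap: 37 ÷ (30/1001) = 37037/30 s.

37037/30 seconds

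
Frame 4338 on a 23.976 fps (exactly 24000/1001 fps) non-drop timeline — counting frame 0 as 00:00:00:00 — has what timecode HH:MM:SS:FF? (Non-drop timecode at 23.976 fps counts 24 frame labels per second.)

4338 ÷ 24 = 180 full seconds, remainder 18 frames.
180 s = 0 h 3 min 0 s.
Timecode: 00:03:00:18.

00:03:00:18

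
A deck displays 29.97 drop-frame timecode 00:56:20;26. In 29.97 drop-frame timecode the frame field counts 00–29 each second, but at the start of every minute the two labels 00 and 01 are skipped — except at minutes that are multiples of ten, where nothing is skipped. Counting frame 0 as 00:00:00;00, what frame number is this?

Complete 10-minute blocks: 5, each 17982 frames → 89910.
Remaining 6 whole minutes in the current block: 1800 + 5 × 1798 = 10790 frames.
Within the current minute: 20 × 30 + 26 − 2 = 624 (labels ;00/;01 skipped at this minute). Total = 89910 + 10790 + 624 = 101324.

101324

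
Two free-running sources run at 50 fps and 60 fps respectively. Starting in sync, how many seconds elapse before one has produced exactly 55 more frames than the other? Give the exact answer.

The gap grows by |60 − 50| = 10 frames per second.
Time for a 55-frame gap: 55 ÷ (10) = 5.5 s.

5.5 seconds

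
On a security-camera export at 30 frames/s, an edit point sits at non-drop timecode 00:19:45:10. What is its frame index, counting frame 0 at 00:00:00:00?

35560

Total seconds to the label: (0 × 3600 + 19 × 60 + 45) = 1185.
Frame index = 1185 × 30 + 10 = 35560.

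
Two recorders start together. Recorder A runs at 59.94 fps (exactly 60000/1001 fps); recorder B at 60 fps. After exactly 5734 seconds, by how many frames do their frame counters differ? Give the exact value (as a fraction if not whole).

344040/1001 frames

A emits 60000/1001 × 5734 = 344040000/1001 frames; B emits 60 × 5734 = 344040.
Difference = 344040/1001 frames (≈ 343.6963); B is ahead of A.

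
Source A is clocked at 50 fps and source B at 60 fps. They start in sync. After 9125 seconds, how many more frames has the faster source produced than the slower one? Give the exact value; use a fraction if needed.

A emits 50 × 9125 = 456250 frames; B emits 60 × 9125 = 547500.
Difference = 91250 frames; B is ahead of A.

91250 frames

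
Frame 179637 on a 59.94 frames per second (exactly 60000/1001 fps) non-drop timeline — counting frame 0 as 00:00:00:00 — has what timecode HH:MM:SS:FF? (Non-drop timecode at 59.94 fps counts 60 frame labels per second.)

179637 ÷ 60 = 2993 full seconds, remainder 57 frames.
2993 s = 0 h 49 min 53 s.
Timecode: 00:49:53:57.

00:49:53:57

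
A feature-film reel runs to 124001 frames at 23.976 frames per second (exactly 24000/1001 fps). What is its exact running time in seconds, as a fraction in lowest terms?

124125001/24000 seconds

Running time = 124001 ÷ (24000/1001) = 124001 × 1001/24000 = 124125001/24000 s.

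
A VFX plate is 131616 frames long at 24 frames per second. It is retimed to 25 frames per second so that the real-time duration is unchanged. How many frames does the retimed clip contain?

Target frames = source frames × (target rate / source rate) = 131616 × (25)/(24) = 131616 × 25/24 = 137100.

137100 frames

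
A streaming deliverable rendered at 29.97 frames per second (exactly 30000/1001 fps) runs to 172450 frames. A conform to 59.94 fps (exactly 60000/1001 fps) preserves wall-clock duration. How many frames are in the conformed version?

344900 frames

Target frames = source frames × (target rate / source rate) = 172450 × (60000/1001)/(30000/1001) = 172450 × 2 = 344900.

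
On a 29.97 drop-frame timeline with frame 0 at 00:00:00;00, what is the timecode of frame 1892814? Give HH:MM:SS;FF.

17:32:36;28

Ten DF minutes hold 17982 frames, so frame 1892814 lies in block 105 (frames 1888110–1906091) with 4704 frames into that block.
The block's first minute is 1800 frames and the rest 1798 each; 4704 frames reaches minute 2, so 105 × 18 + 2 × 2 = 1894 labels have been skipped so far.
Adding those back, label number 1892814 + 1894 = 1894708 at 30 labels/s is 63156 s + 28 f = 17 h 32 min 36 s frame 28, i.e. 17:32:36;28.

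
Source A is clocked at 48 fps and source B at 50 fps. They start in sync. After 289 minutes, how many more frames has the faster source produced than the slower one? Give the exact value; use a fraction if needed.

289 min = 17340 s.
A emits 48 × 17340 = 832320 frames; B emits 50 × 17340 = 867000.
Difference = 34680 frames; B is ahead of A.

34680 frames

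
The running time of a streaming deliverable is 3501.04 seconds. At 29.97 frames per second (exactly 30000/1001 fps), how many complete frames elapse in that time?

Frames = 3501.04 × 30000/1001 = 105031200/1001 ≈ 104926.2737.
Complete frames: 104926.

104926 frames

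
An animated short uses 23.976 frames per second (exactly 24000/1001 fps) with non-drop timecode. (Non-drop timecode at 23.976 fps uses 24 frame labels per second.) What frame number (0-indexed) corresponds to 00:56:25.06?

Total seconds to the label: (0 × 3600 + 56 × 60 + 25) = 3385.
Frame index = 3385 × 24 + 6 = 81246.

81246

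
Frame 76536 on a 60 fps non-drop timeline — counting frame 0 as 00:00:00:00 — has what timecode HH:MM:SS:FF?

76536 ÷ 60 = 1275 full seconds, remainder 36 frames.
1275 s = 0 h 21 min 15 s.
Timecode: 00:21:15:36.

00:21:15:36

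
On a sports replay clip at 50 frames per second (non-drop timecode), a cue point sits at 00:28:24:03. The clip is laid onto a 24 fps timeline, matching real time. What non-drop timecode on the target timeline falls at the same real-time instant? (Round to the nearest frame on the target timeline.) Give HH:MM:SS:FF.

00:28:24:01

Source frame index: (0×3600 + 28×60 + 24) × 50 + 3 = 85203.
Real time: 85203 / (50) = 85203/50 s.
Target frame: (85203/50) × (24) = 1022436/25 ≈ 40897.440 → 40897.
At 24 labels/s: frame 40897 → 00:28:24:01.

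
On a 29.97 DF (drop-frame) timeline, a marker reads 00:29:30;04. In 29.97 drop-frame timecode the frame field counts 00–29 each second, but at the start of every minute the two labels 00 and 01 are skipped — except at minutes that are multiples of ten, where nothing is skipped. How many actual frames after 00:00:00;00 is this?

53050

As if non-drop at 30 labels/s: (0 × 3600 + 29 × 60 + 30) × 30 + 4 = 53104.
Minute boundaries passed: 29; those not divisible by 10: 29 − 2 = 27; dropped labels = 2 × 27 = 54.
Actual frame index = 53104 − 54 = 53050.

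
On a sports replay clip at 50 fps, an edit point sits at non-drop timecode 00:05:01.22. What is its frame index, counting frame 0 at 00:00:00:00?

15072

Total seconds to the label: (0 × 3600 + 5 × 60 + 1) = 301.
Frame index = 301 × 50 + 22 = 15072.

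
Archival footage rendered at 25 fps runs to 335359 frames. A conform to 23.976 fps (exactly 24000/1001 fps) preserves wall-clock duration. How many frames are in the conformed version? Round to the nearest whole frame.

Frames at target rate = 335359 × (24000/1001) / (25) = 321944640/1001 ≈ 321623.017.
Nearest whole frame: 321623.

321623 frames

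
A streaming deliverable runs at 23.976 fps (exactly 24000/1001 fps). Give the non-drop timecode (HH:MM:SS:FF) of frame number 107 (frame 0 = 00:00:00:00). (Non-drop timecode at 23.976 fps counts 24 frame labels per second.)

107 ÷ 24 = 4 full seconds, remainder 11 frames.
4 s = 0 h 0 min 4 s.
Timecode: 00:00:04:11.

00:00:04:11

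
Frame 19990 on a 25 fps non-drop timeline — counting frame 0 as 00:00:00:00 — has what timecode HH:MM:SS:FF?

19990 ÷ 25 = 799 full seconds, remainder 15 frames.
799 s = 0 h 13 min 19 s.
Timecode: 00:13:19:15.

00:13:19:15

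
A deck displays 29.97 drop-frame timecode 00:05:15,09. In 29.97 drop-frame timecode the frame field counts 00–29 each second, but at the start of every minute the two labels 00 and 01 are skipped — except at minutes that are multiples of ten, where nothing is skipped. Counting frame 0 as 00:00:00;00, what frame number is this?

Complete 10-minute blocks: 0, each 17982 frames → 0.
Remaining 5 whole minutes in the current block: 1800 + 4 × 1798 = 8992 frames.
Within the current minute: 15 × 30 + 9 − 2 = 457 (labels ;00/;01 skipped at this minute). Total = 0 + 8992 + 457 = 9449.

9449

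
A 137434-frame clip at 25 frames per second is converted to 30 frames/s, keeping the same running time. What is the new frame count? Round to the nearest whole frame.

Frames at target rate = 137434 × (30) / (25) = 824604/5 ≈ 164920.800.
Nearest whole frame: 164921.

164921 frames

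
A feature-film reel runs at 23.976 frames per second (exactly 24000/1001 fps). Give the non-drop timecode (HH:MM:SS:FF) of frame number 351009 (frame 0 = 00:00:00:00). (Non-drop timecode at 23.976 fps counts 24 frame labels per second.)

351009 ÷ 24 = 14625 full seconds, remainder 9 frames.
14625 s = 4 h 3 min 45 s.
Timecode: 04:03:45:09.

04:03:45:09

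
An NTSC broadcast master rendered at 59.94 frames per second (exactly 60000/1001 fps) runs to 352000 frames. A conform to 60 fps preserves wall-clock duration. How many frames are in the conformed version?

Target frames = source frames × (target rate / source rate) = 352000 × (60)/(60000/1001) = 352000 × 1001/1000 = 352352.

352352 frames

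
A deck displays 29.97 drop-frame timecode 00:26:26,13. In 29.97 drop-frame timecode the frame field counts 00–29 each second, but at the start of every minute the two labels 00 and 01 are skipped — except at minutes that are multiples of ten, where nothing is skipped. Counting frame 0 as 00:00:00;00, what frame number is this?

47545

Complete 10-minute blocks: 2, each 17982 frames → 35964.
Remaining 6 whole minutes in the current block: 1800 + 5 × 1798 = 10790 frames.
Within the current minute: 26 × 30 + 13 − 2 = 791 (labels ;00/;01 skipped at this minute). Total = 35964 + 10790 + 791 = 47545.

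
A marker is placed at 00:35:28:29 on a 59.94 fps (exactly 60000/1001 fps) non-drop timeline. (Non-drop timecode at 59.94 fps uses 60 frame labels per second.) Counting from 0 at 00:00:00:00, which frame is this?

Total seconds to the label: (0 × 3600 + 35 × 60 + 28) = 2128.
Frame index = 2128 × 60 + 29 = 127709.

127709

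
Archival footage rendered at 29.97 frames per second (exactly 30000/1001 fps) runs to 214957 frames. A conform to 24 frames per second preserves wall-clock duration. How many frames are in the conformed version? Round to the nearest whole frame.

172138 frames

Frames at target rate = 214957 × (24) / (30000/1001) = 215171957/1250 ≈ 172137.566.
Nearest whole frame: 172138.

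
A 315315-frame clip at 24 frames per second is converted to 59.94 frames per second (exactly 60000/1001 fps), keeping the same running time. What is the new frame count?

Target frames = source frames × (target rate / source rate) = 315315 × (60000/1001)/(24) = 315315 × 2500/1001 = 787500.

787500 frames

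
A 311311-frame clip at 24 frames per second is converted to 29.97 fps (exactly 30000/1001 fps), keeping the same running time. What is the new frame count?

Target frames = source frames × (target rate / source rate) = 311311 × (30000/1001)/(24) = 311311 × 1250/1001 = 388750.

388750 frames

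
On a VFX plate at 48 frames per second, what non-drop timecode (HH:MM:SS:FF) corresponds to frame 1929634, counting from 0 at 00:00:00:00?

1929634 ÷ 48 = 40200 full seconds, remainder 34 frames.
40200 s = 11 h 10 min 0 s.
Timecode: 11:10:00:34.

11:10:00:34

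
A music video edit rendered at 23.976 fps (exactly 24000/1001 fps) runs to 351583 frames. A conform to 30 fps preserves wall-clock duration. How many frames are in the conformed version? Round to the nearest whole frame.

439918 frames

Frames at target rate = 351583 × (30) / (24000/1001) = 351934583/800 ≈ 439918.229.
Nearest whole frame: 439918.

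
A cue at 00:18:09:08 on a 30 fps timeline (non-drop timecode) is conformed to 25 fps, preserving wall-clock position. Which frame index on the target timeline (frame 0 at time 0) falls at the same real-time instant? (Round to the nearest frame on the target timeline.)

Source frame index: (0×3600 + 18×60 + 9) × 30 + 8 = 32678.
Real time: 32678 / (30) = 16339/15 s.
Target frame: (16339/15) × (25) = 81695/3 ≈ 27231.667 → 27232.

frame 27232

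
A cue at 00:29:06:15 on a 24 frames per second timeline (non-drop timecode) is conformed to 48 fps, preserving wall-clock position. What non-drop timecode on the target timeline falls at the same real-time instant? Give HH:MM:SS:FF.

Source frame index: (0×3600 + 29×60 + 6) × 24 + 15 = 41919.
Real time: 41919 / (24) = 13973/8 s.
Target frame: (13973/8) × (48) = 83838.
At 48 labels/s: frame 83838 → 00:29:06:30.

00:29:06:30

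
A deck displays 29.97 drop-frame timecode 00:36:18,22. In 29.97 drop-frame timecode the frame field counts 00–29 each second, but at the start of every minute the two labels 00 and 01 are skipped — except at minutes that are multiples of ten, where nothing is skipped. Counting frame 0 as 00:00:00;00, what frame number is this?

65296

Complete 10-minute blocks: 3, each 17982 frames → 53946.
Remaining 6 whole minutes in the current block: 1800 + 5 × 1798 = 10790 frames.
Within the current minute: 18 × 30 + 22 − 2 = 560 (labels ;00/;01 skipped at this minute). Total = 53946 + 10790 + 560 = 65296.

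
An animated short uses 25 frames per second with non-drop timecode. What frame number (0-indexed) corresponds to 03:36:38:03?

Total seconds to the label: (3 × 3600 + 36 × 60 + 38) = 12998.
Frame index = 12998 × 25 + 3 = 324953.

frame 324953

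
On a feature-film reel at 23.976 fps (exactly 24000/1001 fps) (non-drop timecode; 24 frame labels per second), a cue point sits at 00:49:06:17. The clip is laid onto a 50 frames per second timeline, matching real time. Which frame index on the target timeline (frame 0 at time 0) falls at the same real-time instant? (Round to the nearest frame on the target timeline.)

frame 147483

Source frame index: (0×3600 + 49×60 + 6) × 24 + 17 = 70721.
Real time: 70721 / (24000/1001) = 70791721/24000 s.
Target frame: (70791721/24000) × (50) = 70791721/480 ≈ 147482.752 → 147483.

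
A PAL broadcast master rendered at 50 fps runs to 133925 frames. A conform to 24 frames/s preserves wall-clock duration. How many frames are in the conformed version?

64284 frames

Target frames = source frames × (target rate / source rate) = 133925 × (24)/(50) = 133925 × 12/25 = 64284.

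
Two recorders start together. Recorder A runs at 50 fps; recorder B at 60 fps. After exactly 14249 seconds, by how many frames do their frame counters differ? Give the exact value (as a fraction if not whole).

A emits 50 × 14249 = 712450 frames; B emits 60 × 14249 = 854940.
Difference = 142490 frames; B is ahead of A.

142490 frames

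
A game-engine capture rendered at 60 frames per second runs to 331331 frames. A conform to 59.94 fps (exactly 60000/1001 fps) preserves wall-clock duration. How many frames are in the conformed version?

Target frames = source frames × (target rate / source rate) = 331331 × (60000/1001)/(60) = 331331 × 1000/1001 = 331000.

331000 frames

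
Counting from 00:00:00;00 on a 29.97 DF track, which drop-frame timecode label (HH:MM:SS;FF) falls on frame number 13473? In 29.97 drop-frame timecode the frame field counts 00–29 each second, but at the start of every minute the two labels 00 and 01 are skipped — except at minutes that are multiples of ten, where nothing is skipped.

00:07:29;17

Each 10-minute DF block holds 10 × 60 × 30 − 9 × 2 = 17982 frames. 13473 ÷ 17982 → 0 full blocks, remainder 13473.
Within the partial block the first minute is 1800 frames and each further minute 1798, so 7 further minute boundaries passed. Total skipped labels = 18 × 0 + 2 × 7 = 14.
Non-drop label index = 13473 + 14 = 13487; at 30 labels/s that is 00:07:29:17, i.e. DF 00:07:29;17.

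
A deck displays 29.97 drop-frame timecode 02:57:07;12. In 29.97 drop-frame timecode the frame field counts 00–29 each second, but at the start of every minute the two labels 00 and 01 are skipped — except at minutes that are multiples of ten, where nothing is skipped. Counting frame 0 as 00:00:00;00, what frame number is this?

318502

As if non-drop at 30 labels/s: (2 × 3600 + 57 × 60 + 7) × 30 + 12 = 318822.
Minute boundaries passed: 177; those not divisible by 10: 177 − 17 = 160; dropped labels = 2 × 160 = 320.
Actual frame index = 318822 − 320 = 318502.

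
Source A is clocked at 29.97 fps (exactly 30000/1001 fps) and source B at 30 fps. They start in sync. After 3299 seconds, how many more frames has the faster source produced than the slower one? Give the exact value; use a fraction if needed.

98970/1001 frames

A emits 30000/1001 × 3299 = 98970000/1001 frames; B emits 30 × 3299 = 98970.
Difference = 98970/1001 frames (≈ 98.8711); B is ahead of A.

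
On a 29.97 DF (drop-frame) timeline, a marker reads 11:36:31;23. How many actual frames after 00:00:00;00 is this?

1252499

Complete 10-minute blocks: 69, each 17982 frames → 1240758.
Remaining 6 whole minutes in the current block: 1800 + 5 × 1798 = 10790 frames.
Within the current minute: 31 × 30 + 23 − 2 = 951 (labels ;00/;01 skipped at this minute). Total = 1240758 + 10790 + 951 = 1252499.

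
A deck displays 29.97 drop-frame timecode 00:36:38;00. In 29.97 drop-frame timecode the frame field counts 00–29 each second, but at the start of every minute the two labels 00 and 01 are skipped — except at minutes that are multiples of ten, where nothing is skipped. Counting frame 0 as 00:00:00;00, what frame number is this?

65874

As if non-drop at 30 labels/s: (0 × 3600 + 36 × 60 + 38) × 30 + 0 = 65940.
Minute boundaries passed: 36; those not divisible by 10: 36 − 3 = 33; dropped labels = 2 × 33 = 66.
Actual frame index = 65940 − 66 = 65874.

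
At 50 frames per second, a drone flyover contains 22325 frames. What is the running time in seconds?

446.5 seconds

Running time = 22325 / (50) = 446.5 s.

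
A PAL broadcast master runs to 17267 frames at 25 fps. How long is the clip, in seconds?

Running time = 17267 / (25) = 690.68 s.

690.68 seconds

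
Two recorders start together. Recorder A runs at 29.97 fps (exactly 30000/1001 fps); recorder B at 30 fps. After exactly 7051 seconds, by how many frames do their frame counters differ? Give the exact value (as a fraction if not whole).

A emits 30000/1001 × 7051 = 19230000/91 frames; B emits 30 × 7051 = 211530.
Difference = 19230/91 frames (≈ 211.3187); B is ahead of A.

19230/91 frames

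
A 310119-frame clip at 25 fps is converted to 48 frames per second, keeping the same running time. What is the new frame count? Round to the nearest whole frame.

Frames at target rate = 310119 × (48) / (25) = 14885712/25 ≈ 595428.480.
Nearest whole frame: 595428.

595428 frames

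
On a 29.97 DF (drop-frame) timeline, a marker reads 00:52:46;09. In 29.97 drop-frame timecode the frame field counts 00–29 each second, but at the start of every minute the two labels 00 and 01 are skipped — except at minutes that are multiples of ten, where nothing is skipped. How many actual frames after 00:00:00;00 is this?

Complete 10-minute blocks: 5, each 17982 frames → 89910.
Remaining 2 whole minutes in the current block: 1800 + 1 × 1798 = 3598 frames.
Within the current minute: 46 × 30 + 9 − 2 = 1387 (labels ;00/;01 skipped at this minute). Total = 89910 + 3598 + 1387 = 94895.

94895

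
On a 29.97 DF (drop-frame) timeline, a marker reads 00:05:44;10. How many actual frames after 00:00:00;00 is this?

Complete 10-minute blocks: 0, each 17982 frames → 0.
Remaining 5 whole minutes in the current block: 1800 + 4 × 1798 = 8992 frames.
Within the current minute: 44 × 30 + 10 − 2 = 1328 (labels ;00/;01 skipped at this minute). Total = 0 + 8992 + 1328 = 10320.

10320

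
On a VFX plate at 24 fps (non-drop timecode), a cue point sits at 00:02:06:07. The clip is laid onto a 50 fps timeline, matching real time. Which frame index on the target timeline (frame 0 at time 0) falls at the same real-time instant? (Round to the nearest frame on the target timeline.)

Source frame index: (0×3600 + 2×60 + 6) × 24 + 7 = 3031.
Real time: 3031 / (24) = 3031/24 s.
Target frame: (3031/24) × (50) = 75775/12 ≈ 6314.583 → 6315.

frame 6315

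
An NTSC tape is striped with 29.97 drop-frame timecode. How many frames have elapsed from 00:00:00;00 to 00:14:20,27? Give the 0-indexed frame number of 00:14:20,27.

As if non-drop at 30 labels/s: (0 × 3600 + 14 × 60 + 20) × 30 + 27 = 25827.
Minute boundaries passed: 14; those not divisible by 10: 14 − 1 = 13; dropped labels = 2 × 13 = 26.
Actual frame index = 25827 − 26 = 25801.

25801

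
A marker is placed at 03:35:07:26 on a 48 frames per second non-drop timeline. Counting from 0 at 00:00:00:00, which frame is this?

frame 619562

Total seconds to the label: (3 × 3600 + 35 × 60 + 7) = 12907.
Frame index = 12907 × 48 + 26 = 619562.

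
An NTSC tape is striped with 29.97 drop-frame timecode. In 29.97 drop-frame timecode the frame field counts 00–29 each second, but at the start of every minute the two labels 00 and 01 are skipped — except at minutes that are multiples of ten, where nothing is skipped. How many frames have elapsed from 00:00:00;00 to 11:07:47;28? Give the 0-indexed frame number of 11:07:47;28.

1200836

As if non-drop at 30 labels/s: (11 × 3600 + 7 × 60 + 47) × 30 + 28 = 1202038.
Minute boundaries passed: 667; those not divisible by 10: 667 − 66 = 601; dropped labels = 2 × 601 = 1202.
Actual frame index = 1202038 − 1202 = 1200836.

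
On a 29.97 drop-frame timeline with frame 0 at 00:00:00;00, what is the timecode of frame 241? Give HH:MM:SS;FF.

00:00:08;01

Each 10-minute DF block holds 10 × 60 × 30 − 9 × 2 = 17982 frames. 241 ÷ 17982 → 0 full blocks, remainder 241.
Within the partial block the first minute is 1800 frames and each further minute 1798, so 0 further minute boundaries passed. Total skipped labels = 18 × 0 + 2 × 0 = 0.
Non-drop label index = 241 + 0 = 241; at 30 labels/s that is 00:00:08:01, i.e. DF 00:00:08;01.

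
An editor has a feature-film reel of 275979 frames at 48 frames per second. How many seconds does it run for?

Running time = 275979 / (48) = 5749.5625 s.

5749.5625 seconds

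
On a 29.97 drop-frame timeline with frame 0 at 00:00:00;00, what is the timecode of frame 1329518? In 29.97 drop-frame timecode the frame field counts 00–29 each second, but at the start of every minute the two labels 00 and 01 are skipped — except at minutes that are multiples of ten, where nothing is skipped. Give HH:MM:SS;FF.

12:19:21;20

Ten DF minutes hold 17982 frames, so frame 1329518 lies in block 73 (frames 1312686–1330667) with 16832 frames into that block.
The block's first minute is 1800 frames and the rest 1798 each; 16832 frames reaches minute 9, so 73 × 18 + 9 × 2 = 1332 labels have been skipped so far.
Adding those back, label number 1329518 + 1332 = 1330850 at 30 labels/s is 44361 s + 20 f = 12 h 19 min 21 s frame 20, i.e. 12:19:21;20.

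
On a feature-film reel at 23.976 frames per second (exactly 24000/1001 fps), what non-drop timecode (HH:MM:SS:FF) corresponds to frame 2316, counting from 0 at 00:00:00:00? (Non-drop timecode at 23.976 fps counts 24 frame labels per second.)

00:01:36:12

2316 ÷ 24 = 96 full seconds, remainder 12 frames.
96 s = 0 h 1 min 36 s.
Timecode: 00:01:36:12.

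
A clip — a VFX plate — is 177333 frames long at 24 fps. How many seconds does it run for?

7388.875 seconds

Running time = 177333 / (24) = 7388.875 s.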